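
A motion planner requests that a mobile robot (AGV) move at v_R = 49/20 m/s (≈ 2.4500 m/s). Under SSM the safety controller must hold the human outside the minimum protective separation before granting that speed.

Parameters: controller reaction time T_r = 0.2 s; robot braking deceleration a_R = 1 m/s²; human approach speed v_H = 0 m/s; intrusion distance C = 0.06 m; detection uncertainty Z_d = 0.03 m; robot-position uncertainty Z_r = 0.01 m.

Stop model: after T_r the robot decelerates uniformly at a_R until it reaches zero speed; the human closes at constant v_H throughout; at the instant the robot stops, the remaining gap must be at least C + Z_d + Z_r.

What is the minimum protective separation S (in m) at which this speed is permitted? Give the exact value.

braking lasts T_s = (49/20)/1 = 2.4500 s
reaction-phase robot travel = 2.4500·0.2000 = 0.4900 m
braking distance = 2.4500²/(2·1.0000) = 3.0013 m
human closes 0.0000·2.6500 = 0.0000 m
residual clearance needed = 0.0600+0.0300+0.0100 = 0.1000 m
S_min ≈ 0.4900+3.0013+0.0000+0.1000  ⇒  S_min = 2873/800 m

S_min = 2873/800 m = 3.5913 m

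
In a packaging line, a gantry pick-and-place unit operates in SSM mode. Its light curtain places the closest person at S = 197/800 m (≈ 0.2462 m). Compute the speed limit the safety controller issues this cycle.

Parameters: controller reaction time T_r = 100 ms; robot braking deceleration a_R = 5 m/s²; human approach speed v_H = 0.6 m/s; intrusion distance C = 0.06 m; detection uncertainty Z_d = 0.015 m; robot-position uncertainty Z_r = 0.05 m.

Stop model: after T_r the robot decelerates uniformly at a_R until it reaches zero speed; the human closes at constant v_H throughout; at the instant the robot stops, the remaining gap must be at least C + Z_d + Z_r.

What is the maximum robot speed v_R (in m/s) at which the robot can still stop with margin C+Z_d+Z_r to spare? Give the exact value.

collect terms ⇒ (1/10)·v_R² + (11/50)·v_R + (-49/800) = 0
  disc = (11/50)² − 4·(1/10)·(-49/800) = 729/10000 ; √disc = 27/100
  v_R = (−(11/50) + 27/100) / (2·(1/10)) = 1/4 m/s
check:
braking lasts T_s = (1/4)/5 = 0.0500 s
robot in T_r: 0.2500·0.1000 = 0.0250 m
robot covers 0.2500·0.0500 − ½·5.0000·0.0500² = 0.0063 m while stopping
human closes 0.6000·0.1500 = 0.0900 m
residual clearance needed = 0.0600+0.0150+0.0500 = 0.1250 m
sum ≈ 0.0250+0.0063+0.0900+0.1250 ≈ 0.2462 m = S ✓

v_R_max = 1/4 m/s = 0.2500 m/s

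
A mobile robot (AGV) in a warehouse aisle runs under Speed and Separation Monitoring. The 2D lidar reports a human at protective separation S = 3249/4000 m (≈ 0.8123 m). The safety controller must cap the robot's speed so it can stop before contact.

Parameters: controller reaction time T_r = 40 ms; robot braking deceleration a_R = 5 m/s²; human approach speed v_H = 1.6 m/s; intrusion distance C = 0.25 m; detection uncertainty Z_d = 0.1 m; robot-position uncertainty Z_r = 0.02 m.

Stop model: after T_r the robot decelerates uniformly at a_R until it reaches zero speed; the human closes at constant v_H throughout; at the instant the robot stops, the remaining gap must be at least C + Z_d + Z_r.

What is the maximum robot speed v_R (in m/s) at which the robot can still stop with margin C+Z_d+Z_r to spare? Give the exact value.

v_R_max = 17/20 m/s = 0.8500 m/s

quadratic (1/10)·v² + (9/25)·v + (-1513/4000) = 0
  disc = (9/25)² − 4·(1/10)·(-1513/4000) = 2809/10000 ; √disc = 53/100
  v_R = (−(9/25) + 53/100) / (2·(1/10)) = 17/20 m/s
check:
T_s = v_R/a_R = (17/20)/5 = 0.1700 s
reaction-phase robot travel = 0.8500·0.0400 = 0.0340 m
braking distance = 0.8500²/(2·5.0000) = 0.0722 m
human closes 1.6000·0.2100 = 0.3360 m
C+Z_d+Z_r = 0.2500+0.1000+0.0200 = 0.3700 m
sum ≈ 0.0340+0.0722+0.3360+0.3700 ≈ 0.8123 m = S ✓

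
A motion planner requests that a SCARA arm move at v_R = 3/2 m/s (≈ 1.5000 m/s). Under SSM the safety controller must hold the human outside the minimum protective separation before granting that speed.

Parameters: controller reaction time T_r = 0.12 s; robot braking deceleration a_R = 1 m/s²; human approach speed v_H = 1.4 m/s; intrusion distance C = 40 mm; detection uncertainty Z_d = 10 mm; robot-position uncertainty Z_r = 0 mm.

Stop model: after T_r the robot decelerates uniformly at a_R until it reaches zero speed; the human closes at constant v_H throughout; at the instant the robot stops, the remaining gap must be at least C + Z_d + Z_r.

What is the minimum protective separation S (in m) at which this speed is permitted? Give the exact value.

T_s = v_R/a_R = (3/2)/1 = 1.5000 s
reaction-phase robot travel = 1.5000·0.1200 = 0.1800 m
robot covers 1.5000·1.5000 − ½·1.0000·1.5000² = 1.1250 m while stopping
human closes 1.4000·1.6200 = 2.2680 m
residual clearance needed = 0.0400+0.0100+0.0000 = 0.0500 m
S_min ≈ 0.1800+1.1250+2.2680+0.0500  ⇒  S_min = 3623/1000 m

S_min = 3623/1000 m = 3.6230 m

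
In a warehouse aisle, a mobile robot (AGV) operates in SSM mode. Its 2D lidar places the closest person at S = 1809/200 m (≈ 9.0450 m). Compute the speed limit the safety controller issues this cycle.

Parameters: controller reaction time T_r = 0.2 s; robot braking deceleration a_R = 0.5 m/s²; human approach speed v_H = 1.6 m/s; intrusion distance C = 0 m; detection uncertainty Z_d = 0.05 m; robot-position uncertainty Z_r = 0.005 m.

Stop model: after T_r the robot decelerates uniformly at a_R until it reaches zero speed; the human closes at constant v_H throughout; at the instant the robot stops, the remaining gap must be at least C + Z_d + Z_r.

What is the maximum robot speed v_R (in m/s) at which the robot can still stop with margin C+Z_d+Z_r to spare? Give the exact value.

collect terms ⇒ (1)·v_R² + (17/5)·v_R + (-867/100) = 0
  disc = (17/5)² − 4·(1)·(-867/100) = 1156/25 ; √disc = 34/5
  v_R = (−(17/5) + 34/5) / (2·(1)) = 17/10 m/s
check:
braking lasts T_s = (17/10)/(1/2) = 3.4000 s
robot in T_r: 1.7000·0.2000 = 0.3400 m
braking distance = 1.7000²/(2·0.5000) = 2.8900 m
person approaches 1.6000·(0.2000+3.4000) = 5.7600 m
margins: 0.0000+0.0500+0.0050 = 0.0550 m
sum ≈ 0.3400+2.8900+5.7600+0.0550 ≈ 9.0450 m = S ✓

v_R_max = 17/10 m/s = 1.7000 m/s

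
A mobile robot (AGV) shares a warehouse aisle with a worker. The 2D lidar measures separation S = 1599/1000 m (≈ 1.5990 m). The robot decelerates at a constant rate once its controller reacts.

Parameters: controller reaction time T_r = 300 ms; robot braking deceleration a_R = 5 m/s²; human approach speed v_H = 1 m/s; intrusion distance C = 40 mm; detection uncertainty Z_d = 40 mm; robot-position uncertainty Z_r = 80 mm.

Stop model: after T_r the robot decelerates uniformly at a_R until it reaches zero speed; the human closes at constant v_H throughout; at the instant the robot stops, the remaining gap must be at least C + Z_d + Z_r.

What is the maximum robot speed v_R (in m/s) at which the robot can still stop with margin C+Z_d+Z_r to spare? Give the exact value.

v_R_max = 17/10 m/s = 1.7000 m/s

quadratic (1/10)·v² + (1/2)·v + (-1139/1000) = 0
  disc = (1/2)² − 4·(1/10)·(-1139/1000) = 441/625 ; √disc = 21/25
  v_R = (−(1/2) + 21/25) / (2·(1/10)) = 17/10 m/s
check:
braking lasts T_s = (17/10)/5 = 0.3400 s
reaction-phase robot travel = 1.7000·0.3000 = 0.5100 m
braking distance = 1.7000²/(2·5.0000) = 0.2890 m
person approaches 1.0000·(0.3000+0.3400) = 0.6400 m
C+Z_d+Z_r = 0.0400+0.0400+0.0800 = 0.1600 m
sum ≈ 0.5100+0.2890+0.6400+0.1600 ≈ 1.5990 m = S ✓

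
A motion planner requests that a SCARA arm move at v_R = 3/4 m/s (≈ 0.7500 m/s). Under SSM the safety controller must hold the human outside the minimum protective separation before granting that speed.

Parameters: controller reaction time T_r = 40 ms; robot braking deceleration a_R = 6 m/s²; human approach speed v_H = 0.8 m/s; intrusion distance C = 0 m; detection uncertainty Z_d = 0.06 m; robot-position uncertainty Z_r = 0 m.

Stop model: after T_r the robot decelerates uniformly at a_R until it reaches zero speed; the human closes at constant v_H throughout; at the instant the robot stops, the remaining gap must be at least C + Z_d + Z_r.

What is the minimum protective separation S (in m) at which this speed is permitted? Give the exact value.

stop time T_s = (3/4)/6 = 0.1250 s
reaction-phase robot travel = 0.7500·0.0400 = 0.0300 m
braking distance = 0.7500²/(2·6.0000) = 0.0469 m
person approaches 0.8000·(0.0400+0.1250) = 0.1320 m
C+Z_d+Z_r = 0.0000+0.0600+0.0000 = 0.0600 m
S_min ≈ 0.0300+0.0469+0.1320+0.0600  ⇒  S_min = 2151/8000 m

S_min = 2151/8000 m = 0.2689 m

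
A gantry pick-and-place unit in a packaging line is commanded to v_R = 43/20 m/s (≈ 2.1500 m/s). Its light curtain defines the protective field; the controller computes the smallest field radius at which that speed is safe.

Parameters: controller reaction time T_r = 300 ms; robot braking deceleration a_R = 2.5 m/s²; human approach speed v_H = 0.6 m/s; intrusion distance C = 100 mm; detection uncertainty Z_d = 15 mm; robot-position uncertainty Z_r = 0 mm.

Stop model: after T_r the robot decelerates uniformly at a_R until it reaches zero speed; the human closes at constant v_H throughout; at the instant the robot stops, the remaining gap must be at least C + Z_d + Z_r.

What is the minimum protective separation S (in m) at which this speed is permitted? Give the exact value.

stop time T_s = (43/20)/(5/2) = 0.8600 s
robot in T_r: 2.1500·0.3000 = 0.6450 m
robot covers 2.1500·0.8600 − ½·2.5000·0.8600² = 0.9245 m while stopping
human closes 0.6000·1.1600 = 0.6960 m
residual clearance needed = 0.1000+0.0150+0.0000 = 0.1150 m
S_min ≈ 0.6450+0.9245+0.6960+0.1150  ⇒  S_min = 4761/2000 m

S_min = 4761/2000 m = 2.3805 m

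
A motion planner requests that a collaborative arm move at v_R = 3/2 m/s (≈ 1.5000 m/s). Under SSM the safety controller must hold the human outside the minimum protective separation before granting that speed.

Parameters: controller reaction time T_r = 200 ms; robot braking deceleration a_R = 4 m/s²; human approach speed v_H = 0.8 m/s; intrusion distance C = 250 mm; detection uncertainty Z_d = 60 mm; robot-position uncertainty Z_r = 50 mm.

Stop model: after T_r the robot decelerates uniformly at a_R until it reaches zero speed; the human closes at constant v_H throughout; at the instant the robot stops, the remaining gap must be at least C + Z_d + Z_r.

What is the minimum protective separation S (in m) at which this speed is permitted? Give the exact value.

S_min = 1121/800 m = 1.4013 m

stop time T_s = (3/2)/4 = 0.3750 s
robot in T_r: 1.5000·0.2000 = 0.3000 m
braking distance = 1.5000²/(2·4.0000) = 0.2812 m
human closes 0.8000·0.5750 = 0.4600 m
margins: 0.2500+0.0600+0.0500 = 0.3600 m
S_min ≈ 0.3000+0.2812+0.4600+0.3600  ⇒  S_min = 1121/800 m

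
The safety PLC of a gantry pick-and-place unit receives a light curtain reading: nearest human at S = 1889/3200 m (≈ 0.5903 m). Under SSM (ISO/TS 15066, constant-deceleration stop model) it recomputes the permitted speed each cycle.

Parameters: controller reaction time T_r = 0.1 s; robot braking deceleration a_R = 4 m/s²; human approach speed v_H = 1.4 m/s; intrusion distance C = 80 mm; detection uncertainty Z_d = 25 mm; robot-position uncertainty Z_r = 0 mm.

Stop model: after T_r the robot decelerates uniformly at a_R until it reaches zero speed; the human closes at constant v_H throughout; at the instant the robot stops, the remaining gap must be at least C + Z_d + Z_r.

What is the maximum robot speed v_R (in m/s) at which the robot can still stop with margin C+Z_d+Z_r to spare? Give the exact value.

v_R_max = 13/20 m/s = 0.6500 m/s

quadratic (1/8)·v² + (9/20)·v + (-221/640) = 0
  disc = (9/20)² − 4·(1/8)·(-221/640) = 2401/6400 ; √disc = 49/80
  v_R = (−(9/20) + 49/80) / (2·(1/8)) = 13/20 m/s
check:
braking lasts T_s = (13/20)/4 = 0.1625 s
robot in T_r: 0.6500·0.1000 = 0.0650 m
robot covers 0.6500·0.1625 − ½·4.0000·0.1625² = 0.0528 m while stopping
human closes 1.4000·0.2625 = 0.3675 m
margins: 0.0800+0.0250+0.0000 = 0.1050 m
sum ≈ 0.0650+0.0528+0.3675+0.1050 ≈ 0.5903 m = S ✓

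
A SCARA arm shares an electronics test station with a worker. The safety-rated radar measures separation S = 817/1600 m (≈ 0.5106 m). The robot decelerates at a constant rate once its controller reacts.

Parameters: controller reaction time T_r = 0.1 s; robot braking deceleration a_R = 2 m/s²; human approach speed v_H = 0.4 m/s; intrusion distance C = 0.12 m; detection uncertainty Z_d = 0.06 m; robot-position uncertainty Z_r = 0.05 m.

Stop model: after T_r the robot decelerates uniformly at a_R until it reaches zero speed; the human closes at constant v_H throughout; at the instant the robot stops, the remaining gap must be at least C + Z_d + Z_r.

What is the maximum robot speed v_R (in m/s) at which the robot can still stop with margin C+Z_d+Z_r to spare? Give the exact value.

collect terms ⇒ (1/4)·v_R² + (3/10)·v_R + (-77/320) = 0
  disc = (3/10)² − 4·(1/4)·(-77/320) = 529/1600 ; √disc = 23/40
  v_R = (−(3/10) + 23/40) / (2·(1/4)) = 11/20 m/s
check:
T_s = v_R/a_R = (11/20)/2 = 0.2750 s
reaction-phase robot travel = 0.5500·0.1000 = 0.0550 m
braking distance = 0.5500²/(2·2.0000) = 0.0756 m
person approaches 0.4000·(0.1000+0.2750) = 0.1500 m
residual clearance needed = 0.1200+0.0600+0.0500 = 0.2300 m
sum ≈ 0.0550+0.0756+0.1500+0.2300 ≈ 0.5106 m = S ✓

v_R_max = 11/20 m/s = 0.5500 m/s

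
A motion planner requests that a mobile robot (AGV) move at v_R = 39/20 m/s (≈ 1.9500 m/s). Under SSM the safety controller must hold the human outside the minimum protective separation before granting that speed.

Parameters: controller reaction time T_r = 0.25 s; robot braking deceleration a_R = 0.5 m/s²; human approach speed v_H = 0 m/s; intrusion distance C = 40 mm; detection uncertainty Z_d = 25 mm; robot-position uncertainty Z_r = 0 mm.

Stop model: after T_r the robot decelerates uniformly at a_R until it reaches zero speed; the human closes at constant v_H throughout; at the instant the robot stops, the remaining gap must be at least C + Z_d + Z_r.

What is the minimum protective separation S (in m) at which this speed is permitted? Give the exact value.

braking lasts T_s = (39/20)/(1/2) = 3.9000 s
robot covers v_R·T_r = 1.9500·0.2500 = 0.4875 m before braking
robot covers 1.9500·3.9000 − ½·0.5000·3.9000² = 3.8025 m while stopping
human over T_r+T_s: 0.0000·(0.2500+3.9000) = 0.0000 m
residual clearance needed = 0.0400+0.0250+0.0000 = 0.0650 m
S_min ≈ 0.4875+3.8025+0.0000+0.0650  ⇒  S_min = 871/200 m

S_min = 871/200 m = 4.3550 m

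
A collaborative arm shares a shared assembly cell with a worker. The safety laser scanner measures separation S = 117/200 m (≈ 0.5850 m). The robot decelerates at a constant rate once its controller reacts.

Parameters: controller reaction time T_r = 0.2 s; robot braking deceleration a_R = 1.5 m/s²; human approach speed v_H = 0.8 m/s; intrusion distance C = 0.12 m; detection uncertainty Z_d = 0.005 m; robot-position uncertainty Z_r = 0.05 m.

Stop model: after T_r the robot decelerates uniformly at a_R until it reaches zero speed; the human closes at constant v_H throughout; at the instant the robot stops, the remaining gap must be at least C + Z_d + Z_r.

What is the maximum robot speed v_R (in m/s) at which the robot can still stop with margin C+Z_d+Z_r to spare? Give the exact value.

collect terms ⇒ (1/3)·v_R² + (11/15)·v_R + (-1/4) = 0
  disc = (11/15)² − 4·(1/3)·(-1/4) = 196/225 ; √disc = 14/15
  v_R = (−(11/15) + 14/15) / (2·(1/3)) = 3/10 m/s
check:
braking lasts T_s = (3/10)/(3/2) = 0.2000 s
reaction-phase robot travel = 0.3000·0.2000 = 0.0600 m
braking distance = 0.3000²/(2·1.5000) = 0.0300 m
human over T_r+T_s: 0.8000·(0.2000+0.2000) = 0.3200 m
C+Z_d+Z_r = 0.1200+0.0050+0.0500 = 0.1750 m
sum ≈ 0.0600+0.0300+0.3200+0.1750 ≈ 0.5850 m = S ✓

v_R_max = 3/10 m/s = 0.3000 m/s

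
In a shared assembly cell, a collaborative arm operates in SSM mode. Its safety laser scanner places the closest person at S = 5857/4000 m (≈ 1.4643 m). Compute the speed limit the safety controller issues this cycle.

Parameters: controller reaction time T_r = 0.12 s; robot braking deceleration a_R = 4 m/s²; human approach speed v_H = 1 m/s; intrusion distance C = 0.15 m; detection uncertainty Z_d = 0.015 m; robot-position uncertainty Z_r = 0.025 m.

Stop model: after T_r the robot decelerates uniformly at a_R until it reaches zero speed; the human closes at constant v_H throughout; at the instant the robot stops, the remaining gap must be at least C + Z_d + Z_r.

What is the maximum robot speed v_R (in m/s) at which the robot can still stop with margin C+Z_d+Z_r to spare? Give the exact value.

v_R_max = 19/10 m/s = 1.9000 m/s

collect terms ⇒ (1/8)·v_R² + (37/100)·v_R + (-4617/4000) = 0
  disc = (37/100)² − 4·(1/8)·(-4617/4000) = 28561/40000 ; √disc = 169/200
  v_R = (−(37/100) + 169/200) / (2·(1/8)) = 19/10 m/s
check:
braking lasts T_s = (19/10)/4 = 0.4750 s
robot covers v_R·T_r = 1.9000·0.1200 = 0.2280 m before braking
robot under decel: 1.9000²/(2·4.0000) = 0.4512 m
person approaches 1.0000·(0.1200+0.4750) = 0.5950 m
residual clearance needed = 0.1500+0.0150+0.0250 = 0.1900 m
sum ≈ 0.2280+0.4512+0.5950+0.1900 ≈ 1.4643 m = S ✓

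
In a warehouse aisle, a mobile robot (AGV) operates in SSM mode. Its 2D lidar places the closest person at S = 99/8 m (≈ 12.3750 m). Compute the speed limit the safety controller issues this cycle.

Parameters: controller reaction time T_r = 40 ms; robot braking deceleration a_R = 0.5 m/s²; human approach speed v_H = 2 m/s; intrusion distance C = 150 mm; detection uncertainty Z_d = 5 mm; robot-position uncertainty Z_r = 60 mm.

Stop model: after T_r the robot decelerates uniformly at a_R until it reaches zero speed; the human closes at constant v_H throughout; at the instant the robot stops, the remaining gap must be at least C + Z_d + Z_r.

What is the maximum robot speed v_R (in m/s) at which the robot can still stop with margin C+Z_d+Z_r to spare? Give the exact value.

v_R_max = 2 m/s = 2.0000 m/s

quadratic (1)·v² + (101/25)·v + (-302/25) = 0
  disc = (101/25)² − 4·(1)·(-302/25) = 40401/625 ; √disc = 201/25
  v_R = (−(101/25) + 201/25) / (2·(1)) = 2 m/s
check:
stop time T_s = 2/(1/2) = 4.0000 s
reaction-phase robot travel = 2.0000·0.0400 = 0.0800 m
robot covers 2.0000·4.0000 − ½·0.5000·4.0000² = 4.0000 m while stopping
human over T_r+T_s: 2.0000·(0.0400+4.0000) = 8.0800 m
margins: 0.1500+0.0050+0.0600 = 0.2150 m
sum ≈ 0.0800+4.0000+8.0800+0.2150 ≈ 12.3750 m = S ✓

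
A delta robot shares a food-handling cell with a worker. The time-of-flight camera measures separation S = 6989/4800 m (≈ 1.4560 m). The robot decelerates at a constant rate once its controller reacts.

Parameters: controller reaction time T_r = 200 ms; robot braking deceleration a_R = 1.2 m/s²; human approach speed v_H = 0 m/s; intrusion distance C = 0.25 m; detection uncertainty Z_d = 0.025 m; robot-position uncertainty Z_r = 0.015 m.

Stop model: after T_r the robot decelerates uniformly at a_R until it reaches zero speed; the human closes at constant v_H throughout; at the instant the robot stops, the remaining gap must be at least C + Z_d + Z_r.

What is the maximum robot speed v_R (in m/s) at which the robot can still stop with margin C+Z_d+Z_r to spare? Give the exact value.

v_R_max = 29/20 m/s = 1.4500 m/s

collect terms ⇒ (5/12)·v_R² + (1/5)·v_R + (-5597/4800) = 0
  disc = (1/5)² − 4·(5/12)·(-5597/4800) = 28561/14400 ; √disc = 169/120
  v_R = (−(1/5) + 169/120) / (2·(5/12)) = 29/20 m/s
check:
stop time T_s = (29/20)/(6/5) = 1.2083 s
reaction-phase robot travel = 1.4500·0.2000 = 0.2900 m
robot under decel: 1.4500²/(2·1.2000) = 0.8760 m
person approaches 0.0000·(0.2000+1.2083) = 0.0000 m
margins: 0.2500+0.0250+0.0150 = 0.2900 m
sum ≈ 0.2900+0.8760+0.0000+0.2900 ≈ 1.4560 m = S ✓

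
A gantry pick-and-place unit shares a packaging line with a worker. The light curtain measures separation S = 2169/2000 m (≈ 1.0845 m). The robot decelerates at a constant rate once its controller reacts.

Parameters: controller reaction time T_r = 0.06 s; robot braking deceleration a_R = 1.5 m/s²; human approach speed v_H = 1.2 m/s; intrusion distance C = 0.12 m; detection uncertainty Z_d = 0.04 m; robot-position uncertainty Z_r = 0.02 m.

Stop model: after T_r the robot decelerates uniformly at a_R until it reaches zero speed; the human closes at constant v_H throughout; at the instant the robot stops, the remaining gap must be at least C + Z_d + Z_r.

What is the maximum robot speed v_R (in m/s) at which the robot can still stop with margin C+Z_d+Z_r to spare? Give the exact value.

v_R_max = 3/4 m/s = 0.7500 m/s

quadratic (1/3)·v² + (43/50)·v + (-333/400) = 0
  disc = (43/50)² − 4·(1/3)·(-333/400) = 1156/625 ; √disc = 34/25
  v_R = (−(43/50) + 34/25) / (2·(1/3)) = 3/4 m/s
check:
T_s = v_R/a_R = (3/4)/(3/2) = 0.5000 s
robot in T_r: 0.7500·0.0600 = 0.0450 m
robot under decel: 0.7500²/(2·1.5000) = 0.1875 m
person approaches 1.2000·(0.0600+0.5000) = 0.6720 m
C+Z_d+Z_r = 0.1200+0.0400+0.0200 = 0.1800 m
sum ≈ 0.0450+0.1875+0.6720+0.1800 ≈ 1.0845 m = S ✓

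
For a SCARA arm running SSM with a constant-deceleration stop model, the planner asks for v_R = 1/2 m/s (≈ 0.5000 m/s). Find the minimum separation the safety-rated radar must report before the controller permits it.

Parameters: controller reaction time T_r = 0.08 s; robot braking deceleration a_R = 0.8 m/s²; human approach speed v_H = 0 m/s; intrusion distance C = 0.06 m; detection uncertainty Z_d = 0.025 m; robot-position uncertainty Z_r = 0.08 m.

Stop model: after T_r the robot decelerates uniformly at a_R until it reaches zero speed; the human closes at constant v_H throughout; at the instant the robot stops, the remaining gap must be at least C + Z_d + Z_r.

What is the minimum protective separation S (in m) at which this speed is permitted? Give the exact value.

S_min = 289/800 m = 0.3613 m

T_s = v_R/a_R = (1/2)/(4/5) = 0.6250 s
robot in T_r: 0.5000·0.0800 = 0.0400 m
robot covers 0.5000·0.6250 − ½·0.8000·0.6250² = 0.1562 m while stopping
human closes 0.0000·0.7050 = 0.0000 m
margins: 0.0600+0.0250+0.0800 = 0.1650 m
S_min ≈ 0.0400+0.1562+0.0000+0.1650  ⇒  S_min = 289/800 m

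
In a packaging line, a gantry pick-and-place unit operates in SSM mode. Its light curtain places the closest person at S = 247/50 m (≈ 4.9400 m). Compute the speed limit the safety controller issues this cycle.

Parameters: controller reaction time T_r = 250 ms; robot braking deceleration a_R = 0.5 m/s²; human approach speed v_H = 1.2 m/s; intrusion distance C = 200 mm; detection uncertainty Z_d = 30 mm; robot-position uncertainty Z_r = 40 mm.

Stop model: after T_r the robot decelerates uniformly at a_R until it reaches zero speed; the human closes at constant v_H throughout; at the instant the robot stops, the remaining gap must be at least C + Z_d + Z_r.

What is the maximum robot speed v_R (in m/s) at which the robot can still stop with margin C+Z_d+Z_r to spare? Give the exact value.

quadratic (1)·v² + (53/20)·v + (-437/100) = 0
  disc = (53/20)² − 4·(1)·(-437/100) = 9801/400 ; √disc = 99/20
  v_R = (−(53/20) + 99/20) / (2·(1)) = 23/20 m/s
check:
stop time T_s = (23/20)/(1/2) = 2.3000 s
reaction-phase robot travel = 1.1500·0.2500 = 0.2875 m
robot under decel: 1.1500²/(2·0.5000) = 1.3225 m
person approaches 1.2000·(0.2500+2.3000) = 3.0600 m
margins: 0.2000+0.0300+0.0400 = 0.2700 m
sum ≈ 0.2875+1.3225+3.0600+0.2700 ≈ 4.9400 m = S ✓

v_R_max = 23/20 m/s = 1.1500 m/s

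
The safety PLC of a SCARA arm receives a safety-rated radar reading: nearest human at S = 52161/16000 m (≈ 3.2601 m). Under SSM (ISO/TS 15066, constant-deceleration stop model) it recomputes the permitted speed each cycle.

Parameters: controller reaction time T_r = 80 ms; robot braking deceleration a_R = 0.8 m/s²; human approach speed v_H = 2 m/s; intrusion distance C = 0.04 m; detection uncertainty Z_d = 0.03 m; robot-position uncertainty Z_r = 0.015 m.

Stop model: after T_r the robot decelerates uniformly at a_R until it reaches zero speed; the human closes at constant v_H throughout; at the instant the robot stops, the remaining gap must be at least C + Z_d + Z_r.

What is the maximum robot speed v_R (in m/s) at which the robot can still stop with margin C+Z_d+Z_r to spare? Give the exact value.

quadratic (5/8)·v² + (129/50)·v + (-48241/16000) = 0
  disc = (129/50)² − 4·(5/8)·(-48241/16000) = 2271049/160000 ; √disc = 1507/400
  v_R = (−(129/50) + 1507/400) / (2·(5/8)) = 19/20 m/s
check:
stop time T_s = (19/20)/(4/5) = 1.1875 s
robot covers v_R·T_r = 0.9500·0.0800 = 0.0760 m before braking
robot covers 0.9500·1.1875 − ½·0.8000·1.1875² = 0.5641 m while stopping
human over T_r+T_s: 2.0000·(0.0800+1.1875) = 2.5350 m
margins: 0.0400+0.0300+0.0150 = 0.0850 m
sum ≈ 0.0760+0.5641+2.5350+0.0850 ≈ 3.2601 m = S ✓

v_R_max = 19/20 m/s = 0.9500 m/s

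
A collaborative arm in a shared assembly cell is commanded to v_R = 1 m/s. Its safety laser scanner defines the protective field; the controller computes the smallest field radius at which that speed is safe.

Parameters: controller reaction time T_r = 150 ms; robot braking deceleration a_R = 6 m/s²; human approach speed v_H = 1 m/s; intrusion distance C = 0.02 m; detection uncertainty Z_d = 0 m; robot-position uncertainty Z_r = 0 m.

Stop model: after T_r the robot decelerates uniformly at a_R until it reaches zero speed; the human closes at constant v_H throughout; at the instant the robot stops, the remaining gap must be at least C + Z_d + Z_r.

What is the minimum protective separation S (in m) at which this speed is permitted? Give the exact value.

S_min = 57/100 m = 0.5700 m

braking lasts T_s = 1/6 = 0.1667 s
robot covers v_R·T_r = 1.0000·0.1500 = 0.1500 m before braking
braking distance = 1.0000²/(2·6.0000) = 0.0833 m
human over T_r+T_s: 1.0000·(0.1500+0.1667) = 0.3167 m
C+Z_d+Z_r = 0.0200+0.0000+0.0000 = 0.0200 m
S_min ≈ 0.1500+0.0833+0.3167+0.0200  ⇒  S_min = 57/100 m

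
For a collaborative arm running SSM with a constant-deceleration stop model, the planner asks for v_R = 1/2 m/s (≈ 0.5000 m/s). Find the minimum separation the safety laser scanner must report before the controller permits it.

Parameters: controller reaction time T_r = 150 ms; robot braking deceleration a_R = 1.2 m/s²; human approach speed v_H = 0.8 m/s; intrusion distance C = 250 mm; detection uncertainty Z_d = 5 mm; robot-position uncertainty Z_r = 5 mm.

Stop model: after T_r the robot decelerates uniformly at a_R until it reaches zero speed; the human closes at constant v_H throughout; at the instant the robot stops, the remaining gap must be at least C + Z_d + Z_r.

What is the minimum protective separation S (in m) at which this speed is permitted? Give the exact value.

S_min = 357/400 m = 0.8925 m

T_s = v_R/a_R = (1/2)/(6/5) = 0.4167 s
robot in T_r: 0.5000·0.1500 = 0.0750 m
robot under decel: 0.5000²/(2·1.2000) = 0.1042 m
human over T_r+T_s: 0.8000·(0.1500+0.4167) = 0.4533 m
C+Z_d+Z_r = 0.2500+0.0050+0.0050 = 0.2600 m
S_min ≈ 0.0750+0.1042+0.4533+0.2600  ⇒  S_min = 357/400 m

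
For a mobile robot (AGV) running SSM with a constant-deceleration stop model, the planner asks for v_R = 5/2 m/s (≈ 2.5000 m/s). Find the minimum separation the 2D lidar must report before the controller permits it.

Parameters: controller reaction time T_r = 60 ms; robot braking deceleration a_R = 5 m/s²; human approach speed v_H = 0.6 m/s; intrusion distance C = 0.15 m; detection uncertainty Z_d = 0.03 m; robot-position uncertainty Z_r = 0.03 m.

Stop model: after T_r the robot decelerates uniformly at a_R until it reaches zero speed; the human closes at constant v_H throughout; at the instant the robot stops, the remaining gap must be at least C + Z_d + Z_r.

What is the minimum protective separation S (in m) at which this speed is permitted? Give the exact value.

S_min = 1321/1000 m = 1.3210 m

braking lasts T_s = (5/2)/5 = 0.5000 s
reaction-phase robot travel = 2.5000·0.0600 = 0.1500 m
robot under decel: 2.5000²/(2·5.0000) = 0.6250 m
human closes 0.6000·0.5600 = 0.3360 m
C+Z_d+Z_r = 0.1500+0.0300+0.0300 = 0.2100 m
S_min ≈ 0.1500+0.6250+0.3360+0.2100  ⇒  S_min = 1321/1000 m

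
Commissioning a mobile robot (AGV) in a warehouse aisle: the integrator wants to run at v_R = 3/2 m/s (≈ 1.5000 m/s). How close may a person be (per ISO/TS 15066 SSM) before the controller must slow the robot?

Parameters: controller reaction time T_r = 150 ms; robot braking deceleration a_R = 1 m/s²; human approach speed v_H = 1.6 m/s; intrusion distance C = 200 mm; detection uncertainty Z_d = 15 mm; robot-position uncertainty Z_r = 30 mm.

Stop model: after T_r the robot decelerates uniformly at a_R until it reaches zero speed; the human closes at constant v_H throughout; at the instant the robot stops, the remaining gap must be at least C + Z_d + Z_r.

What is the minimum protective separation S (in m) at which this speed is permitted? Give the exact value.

S_min = 847/200 m = 4.2350 m

braking lasts T_s = (3/2)/1 = 1.5000 s
robot covers v_R·T_r = 1.5000·0.1500 = 0.2250 m before braking
robot under decel: 1.5000²/(2·1.0000) = 1.1250 m
person approaches 1.6000·(0.1500+1.5000) = 2.6400 m
residual clearance needed = 0.2000+0.0150+0.0300 = 0.2450 m
S_min ≈ 0.2250+1.1250+2.6400+0.2450  ⇒  S_min = 847/200 m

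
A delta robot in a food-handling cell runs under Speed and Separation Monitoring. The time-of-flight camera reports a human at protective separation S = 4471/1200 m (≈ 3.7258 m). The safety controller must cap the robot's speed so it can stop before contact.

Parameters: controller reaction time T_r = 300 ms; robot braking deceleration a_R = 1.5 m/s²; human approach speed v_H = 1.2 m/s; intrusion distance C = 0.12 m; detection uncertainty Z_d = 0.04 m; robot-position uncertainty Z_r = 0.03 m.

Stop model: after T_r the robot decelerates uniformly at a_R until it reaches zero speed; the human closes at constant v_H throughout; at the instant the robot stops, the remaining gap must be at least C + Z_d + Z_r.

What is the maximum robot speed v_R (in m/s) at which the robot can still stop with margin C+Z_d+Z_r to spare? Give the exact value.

v_R_max = 37/20 m/s = 1.8500 m/s

quadratic (1/3)·v² + (11/10)·v + (-3811/1200) = 0
  disc = (11/10)² − 4·(1/3)·(-3811/1200) = 49/9 ; √disc = 7/3
  v_R = (−(11/10) + 7/3) / (2·(1/3)) = 37/20 m/s
check:
T_s = v_R/a_R = (37/20)/(3/2) = 1.2333 s
robot in T_r: 1.8500·0.3000 = 0.5550 m
robot under decel: 1.8500²/(2·1.5000) = 1.1408 m
person approaches 1.2000·(0.3000+1.2333) = 1.8400 m
margins: 0.1200+0.0400+0.0300 = 0.1900 m
sum ≈ 0.5550+1.1408+1.8400+0.1900 ≈ 3.7258 m = S ✓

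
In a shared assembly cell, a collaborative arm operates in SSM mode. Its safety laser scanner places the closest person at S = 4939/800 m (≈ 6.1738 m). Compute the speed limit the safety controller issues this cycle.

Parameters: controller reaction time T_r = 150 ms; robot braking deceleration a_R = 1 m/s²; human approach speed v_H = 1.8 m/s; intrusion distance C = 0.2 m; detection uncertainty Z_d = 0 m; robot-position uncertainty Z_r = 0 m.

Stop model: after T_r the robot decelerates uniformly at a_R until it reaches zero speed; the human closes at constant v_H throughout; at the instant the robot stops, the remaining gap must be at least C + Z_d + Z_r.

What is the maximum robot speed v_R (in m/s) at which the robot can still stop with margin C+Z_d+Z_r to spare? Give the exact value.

v_R_max = 39/20 m/s = 1.9500 m/s

collect terms ⇒ (1/2)·v_R² + (39/20)·v_R + (-4563/800) = 0
  disc = (39/20)² − 4·(1/2)·(-4563/800) = 1521/100 ; √disc = 39/10
  v_R = (−(39/20) + 39/10) / (2·(1/2)) = 39/20 m/s
check:
stop time T_s = (39/20)/1 = 1.9500 s
robot covers v_R·T_r = 1.9500·0.1500 = 0.2925 m before braking
robot under decel: 1.9500²/(2·1.0000) = 1.9013 m
human over T_r+T_s: 1.8000·(0.1500+1.9500) = 3.7800 m
margins: 0.2000+0.0000+0.0000 = 0.2000 m
sum ≈ 0.2925+1.9013+3.7800+0.2000 ≈ 6.1738 m = S ✓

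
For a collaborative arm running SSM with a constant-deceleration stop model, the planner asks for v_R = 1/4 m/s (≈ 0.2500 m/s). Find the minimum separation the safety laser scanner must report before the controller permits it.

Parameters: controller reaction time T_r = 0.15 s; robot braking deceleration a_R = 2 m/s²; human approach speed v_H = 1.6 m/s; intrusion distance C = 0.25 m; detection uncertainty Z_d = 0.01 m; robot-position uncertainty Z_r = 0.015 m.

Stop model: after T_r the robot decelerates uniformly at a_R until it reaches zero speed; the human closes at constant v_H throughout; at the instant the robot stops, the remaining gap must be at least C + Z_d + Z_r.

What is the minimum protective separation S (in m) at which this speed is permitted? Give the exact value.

S_min = 1229/1600 m = 0.7681 m

T_s = v_R/a_R = (1/4)/2 = 0.1250 s
reaction-phase robot travel = 0.2500·0.1500 = 0.0375 m
robot under decel: 0.2500²/(2·2.0000) = 0.0156 m
human closes 1.6000·0.2750 = 0.4400 m
margins: 0.2500+0.0100+0.0150 = 0.2750 m
S_min ≈ 0.0375+0.0156+0.4400+0.2750  ⇒  S_min = 1229/1600 m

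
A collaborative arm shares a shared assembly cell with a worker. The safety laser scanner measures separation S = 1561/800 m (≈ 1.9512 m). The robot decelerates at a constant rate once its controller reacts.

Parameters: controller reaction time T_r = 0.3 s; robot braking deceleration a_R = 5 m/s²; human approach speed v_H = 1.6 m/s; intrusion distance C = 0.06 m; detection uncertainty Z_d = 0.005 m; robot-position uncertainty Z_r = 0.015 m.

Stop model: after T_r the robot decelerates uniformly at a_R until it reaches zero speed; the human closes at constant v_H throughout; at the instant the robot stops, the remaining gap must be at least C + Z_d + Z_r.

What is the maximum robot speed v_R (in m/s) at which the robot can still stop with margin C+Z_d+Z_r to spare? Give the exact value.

v_R_max = 7/4 m/s = 1.7500 m/s

collect terms ⇒ (1/10)·v_R² + (31/50)·v_R + (-1113/800) = 0
  disc = (31/50)² − 4·(1/10)·(-1113/800) = 9409/10000 ; √disc = 97/100
  v_R = (−(31/50) + 97/100) / (2·(1/10)) = 7/4 m/s
check:
braking lasts T_s = (7/4)/5 = 0.3500 s
reaction-phase robot travel = 1.7500·0.3000 = 0.5250 m
robot under decel: 1.7500²/(2·5.0000) = 0.3063 m
person approaches 1.6000·(0.3000+0.3500) = 1.0400 m
C+Z_d+Z_r = 0.0600+0.0050+0.0150 = 0.0800 m
sum ≈ 0.5250+0.3063+1.0400+0.0800 ≈ 1.9512 m = S ✓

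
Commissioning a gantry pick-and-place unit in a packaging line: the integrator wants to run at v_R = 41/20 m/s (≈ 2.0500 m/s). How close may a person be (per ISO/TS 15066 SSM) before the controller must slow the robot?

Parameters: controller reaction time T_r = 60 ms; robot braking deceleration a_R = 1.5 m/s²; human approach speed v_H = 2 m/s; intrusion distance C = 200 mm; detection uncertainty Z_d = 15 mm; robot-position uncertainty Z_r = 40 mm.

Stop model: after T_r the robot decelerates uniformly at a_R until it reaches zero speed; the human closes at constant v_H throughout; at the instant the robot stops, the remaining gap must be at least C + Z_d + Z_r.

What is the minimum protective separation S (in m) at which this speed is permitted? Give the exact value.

stop time T_s = (41/20)/(3/2) = 1.3667 s
robot in T_r: 2.0500·0.0600 = 0.1230 m
robot under decel: 2.0500²/(2·1.5000) = 1.4008 m
person approaches 2.0000·(0.0600+1.3667) = 2.8533 m
C+Z_d+Z_r = 0.2000+0.0150+0.0400 = 0.2550 m
S_min ≈ 0.1230+1.4008+2.8533+0.2550  ⇒  S_min = 27793/6000 m

S_min = 27793/6000 m = 4.6322 m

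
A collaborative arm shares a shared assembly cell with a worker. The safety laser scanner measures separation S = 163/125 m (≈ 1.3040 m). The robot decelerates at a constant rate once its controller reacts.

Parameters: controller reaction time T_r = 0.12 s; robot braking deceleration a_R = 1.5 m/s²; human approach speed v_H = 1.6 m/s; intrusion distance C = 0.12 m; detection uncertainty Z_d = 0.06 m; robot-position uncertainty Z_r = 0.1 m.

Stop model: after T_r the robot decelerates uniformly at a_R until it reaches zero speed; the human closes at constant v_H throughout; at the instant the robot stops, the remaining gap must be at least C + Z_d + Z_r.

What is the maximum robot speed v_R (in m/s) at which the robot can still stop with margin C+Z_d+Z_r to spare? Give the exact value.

v_R_max = 3/5 m/s = 0.6000 m/s

quadratic (1/3)·v² + (89/75)·v + (-104/125) = 0
  disc = (89/75)² − 4·(1/3)·(-104/125) = 14161/5625 ; √disc = 119/75
  v_R = (−(89/75) + 119/75) / (2·(1/3)) = 3/5 m/s
check:
stop time T_s = (3/5)/(3/2) = 0.4000 s
reaction-phase robot travel = 0.6000·0.1200 = 0.0720 m
robot under decel: 0.6000²/(2·1.5000) = 0.1200 m
human over T_r+T_s: 1.6000·(0.1200+0.4000) = 0.8320 m
margins: 0.1200+0.0600+0.1000 = 0.2800 m
sum ≈ 0.0720+0.1200+0.8320+0.2800 ≈ 1.3040 m = S ✓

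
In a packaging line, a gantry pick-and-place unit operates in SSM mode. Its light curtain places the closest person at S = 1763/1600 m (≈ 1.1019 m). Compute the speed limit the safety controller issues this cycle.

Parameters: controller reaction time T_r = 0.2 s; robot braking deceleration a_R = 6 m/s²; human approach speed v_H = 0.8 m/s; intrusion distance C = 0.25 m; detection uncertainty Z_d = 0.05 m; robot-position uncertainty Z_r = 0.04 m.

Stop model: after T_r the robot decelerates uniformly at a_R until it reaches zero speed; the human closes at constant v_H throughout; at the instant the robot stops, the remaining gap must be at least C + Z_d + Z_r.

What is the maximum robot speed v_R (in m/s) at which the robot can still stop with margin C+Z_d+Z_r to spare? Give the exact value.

v_R_max = 27/20 m/s = 1.3500 m/s

collect terms ⇒ (1/12)·v_R² + (1/3)·v_R + (-963/1600) = 0
  disc = (1/3)² − 4·(1/12)·(-963/1600) = 4489/14400 ; √disc = 67/120
  v_R = (−(1/3) + 67/120) / (2·(1/12)) = 27/20 m/s
check:
braking lasts T_s = (27/20)/6 = 0.2250 s
robot covers v_R·T_r = 1.3500·0.2000 = 0.2700 m before braking
robot covers 1.3500·0.2250 − ½·6.0000·0.2250² = 0.1519 m while stopping
person approaches 0.8000·(0.2000+0.2250) = 0.3400 m
margins: 0.2500+0.0500+0.0400 = 0.3400 m
sum ≈ 0.2700+0.1519+0.3400+0.3400 ≈ 1.1019 m = S ✓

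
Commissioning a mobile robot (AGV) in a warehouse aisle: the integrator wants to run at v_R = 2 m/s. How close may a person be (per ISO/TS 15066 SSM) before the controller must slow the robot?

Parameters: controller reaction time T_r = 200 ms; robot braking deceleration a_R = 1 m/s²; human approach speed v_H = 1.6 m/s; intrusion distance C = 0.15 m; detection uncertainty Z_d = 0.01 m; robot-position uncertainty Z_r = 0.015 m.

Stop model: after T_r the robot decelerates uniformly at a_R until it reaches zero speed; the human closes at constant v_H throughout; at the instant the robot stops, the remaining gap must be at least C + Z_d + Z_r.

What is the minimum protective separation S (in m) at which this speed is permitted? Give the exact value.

stop time T_s = 2/1 = 2.0000 s
robot in T_r: 2.0000·0.2000 = 0.4000 m
robot under decel: 2.0000²/(2·1.0000) = 2.0000 m
person approaches 1.6000·(0.2000+2.0000) = 3.5200 m
residual clearance needed = 0.1500+0.0100+0.0150 = 0.1750 m
S_min ≈ 0.4000+2.0000+3.5200+0.1750  ⇒  S_min = 1219/200 m

S_min = 1219/200 m = 6.0950 m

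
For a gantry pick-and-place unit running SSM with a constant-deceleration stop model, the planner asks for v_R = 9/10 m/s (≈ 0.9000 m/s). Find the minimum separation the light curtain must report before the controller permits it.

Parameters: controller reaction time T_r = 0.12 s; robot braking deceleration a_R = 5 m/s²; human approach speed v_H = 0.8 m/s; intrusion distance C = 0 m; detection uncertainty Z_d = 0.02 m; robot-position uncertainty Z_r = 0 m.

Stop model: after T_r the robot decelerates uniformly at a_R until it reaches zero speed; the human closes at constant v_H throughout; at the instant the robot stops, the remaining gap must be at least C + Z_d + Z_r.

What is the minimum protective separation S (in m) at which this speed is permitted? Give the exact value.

S_min = 449/1000 m = 0.4490 m

stop time T_s = (9/10)/5 = 0.1800 s
reaction-phase robot travel = 0.9000·0.1200 = 0.1080 m
robot under decel: 0.9000²/(2·5.0000) = 0.0810 m
human closes 0.8000·0.3000 = 0.2400 m
C+Z_d+Z_r = 0.0000+0.0200+0.0000 = 0.0200 m
S_min ≈ 0.1080+0.0810+0.2400+0.0200  ⇒  S_min = 449/1000 m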